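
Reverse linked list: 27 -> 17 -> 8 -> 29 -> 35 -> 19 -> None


Step 1: curr=27, set curr.next=prev(None) | reversed so far: 27
Step 2: curr=17, set curr.next=prev(27) | reversed so far: 17 -> 27
Step 3: curr=8, set curr.next=prev(17) | reversed so far: 8 -> 17 -> 27
Step 4: curr=29, set curr.next=prev(8) | reversed so far: 29 -> 8 -> 17 -> 27
Step 5: curr=35, set curr.next=prev(29) | reversed so far: 35 -> 29 -> 8 -> 17 -> 27
Step 6: curr=19, set curr.next=prev(35) | reversed so far: 19 -> 35 -> 29 -> 8 -> 17 -> 27

19 -> 35 -> 29 -> 8 -> 17 -> 27 -> None


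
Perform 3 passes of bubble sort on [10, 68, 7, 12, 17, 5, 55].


Initial: [10, 68, 7, 12, 17, 5, 55]
Pass 1: [10, 7, 12, 17, 5, 55, 68] (5 swaps)
Pass 2: [7, 10, 12, 5, 17, 55, 68] (2 swaps)
Pass 3: [7, 10, 5, 12, 17, 55, 68] (1 swaps)

After 3 passes: [7, 10, 5, 12, 17, 55, 68]


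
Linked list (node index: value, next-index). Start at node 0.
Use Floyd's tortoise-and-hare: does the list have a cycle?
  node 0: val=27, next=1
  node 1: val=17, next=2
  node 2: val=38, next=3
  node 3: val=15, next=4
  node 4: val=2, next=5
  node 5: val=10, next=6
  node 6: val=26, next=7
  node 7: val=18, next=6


Floyd's tortoise (slow, +1) and hare (fast, +2):
  init: slow=0, fast=0
  step 1: slow=1, fast=2
  step 2: slow=2, fast=4
  step 3: slow=3, fast=6
  step 4: slow=4, fast=6
  step 5: slow=5, fast=6
  step 6: slow=6, fast=6
  slow == fast at node 6: cycle detected

Cycle: yes


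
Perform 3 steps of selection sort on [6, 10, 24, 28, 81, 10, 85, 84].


Initial: [6, 10, 24, 28, 81, 10, 85, 84]
Step 1: min=6 at 0
  Swap: [6, 10, 24, 28, 81, 10, 85, 84]
Step 2: min=10 at 1
  Swap: [6, 10, 24, 28, 81, 10, 85, 84]
Step 3: min=10 at 5
  Swap: [6, 10, 10, 28, 81, 24, 85, 84]

After 3 steps: [6, 10, 10, 28, 81, 24, 85, 84]


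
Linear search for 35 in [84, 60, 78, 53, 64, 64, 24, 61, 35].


i=0: 84!=35
i=1: 60!=35
i=2: 78!=35
i=3: 53!=35
i=4: 64!=35
i=5: 64!=35
i=6: 24!=35
i=7: 61!=35
i=8: 35==35 found!

Found at 8, 9 comps


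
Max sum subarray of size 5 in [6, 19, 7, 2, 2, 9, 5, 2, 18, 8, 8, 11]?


[0:5]: 36
[1:6]: 39
[2:7]: 25
[3:8]: 20
[4:9]: 36
[5:10]: 42
[6:11]: 41
[7:12]: 47

Max: 47 at [7:12]


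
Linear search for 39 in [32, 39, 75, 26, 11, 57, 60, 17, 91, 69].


i=0: 32!=39
i=1: 39==39 found!

Found at 1, 2 comps


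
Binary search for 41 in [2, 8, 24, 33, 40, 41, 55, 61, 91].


Step 1: lo=0, hi=8, mid=4, val=40
Step 2: lo=5, hi=8, mid=6, val=55
Step 3: lo=5, hi=5, mid=5, val=41

Found at index 5


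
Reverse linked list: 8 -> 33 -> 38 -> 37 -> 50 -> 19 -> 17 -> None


Step 1: curr=8, set curr.next=prev(None) | reversed so far: 8
Step 2: curr=33, set curr.next=prev(8) | reversed so far: 33 -> 8
Step 3: curr=38, set curr.next=prev(33) | reversed so far: 38 -> 33 -> 8
Step 4: curr=37, set curr.next=prev(38) | reversed so far: 37 -> 38 -> 33 -> 8
Step 5: curr=50, set curr.next=prev(37) | reversed so far: 50 -> 37 -> 38 -> 33 -> 8
Step 6: curr=19, set curr.next=prev(50) | reversed so far: 19 -> 50 -> 37 -> 38 -> 33 -> 8
Step 7: curr=17, set curr.next=prev(19) | reversed so far: 17 -> 19 -> 50 -> 37 -> 38 -> 33 -> 8

17 -> 19 -> 50 -> 37 -> 38 -> 33 -> 8 -> None


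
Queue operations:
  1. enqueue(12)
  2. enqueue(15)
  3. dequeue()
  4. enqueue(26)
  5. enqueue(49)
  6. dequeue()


enqueue(12) -> [12]
enqueue(15) -> [12, 15]
dequeue()->12, [15]
enqueue(26) -> [15, 26]
enqueue(49) -> [15, 26, 49]
dequeue()->15, [26, 49]

Final queue: [26, 49]


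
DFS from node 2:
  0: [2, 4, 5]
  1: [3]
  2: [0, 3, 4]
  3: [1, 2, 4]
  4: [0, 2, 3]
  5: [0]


Visit 2, push [4, 3, 0]
Visit 0, push [5, 4]
Visit 4, push [3]
Visit 3, push [1]
Visit 1, push []
Visit 5, push []

DFS order: [2, 0, 4, 3, 1, 5]


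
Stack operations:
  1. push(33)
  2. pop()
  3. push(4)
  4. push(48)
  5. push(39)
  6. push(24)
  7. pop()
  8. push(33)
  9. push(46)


push(33) -> [33]
pop()->33, []
push(4) -> [4]
push(48) -> [4, 48]
push(39) -> [4, 48, 39]
push(24) -> [4, 48, 39, 24]
pop()->24, [4, 48, 39]
push(33) -> [4, 48, 39, 33]
push(46) -> [4, 48, 39, 33, 46]

Final stack: [4, 48, 39, 33, 46]


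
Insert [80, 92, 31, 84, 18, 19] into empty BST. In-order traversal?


Insert 80: root
Insert 92: R from 80
Insert 31: L from 80
Insert 84: R from 80 -> L from 92
Insert 18: L from 80 -> L from 31
Insert 19: L from 80 -> L from 31 -> R from 18

In-order: [18, 19, 31, 80, 84, 92]


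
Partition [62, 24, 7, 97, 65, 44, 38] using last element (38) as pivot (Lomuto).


Pivot: 38
  24 <= 38: swap -> [24, 62, 7, 97, 65, 44, 38]
  7 <= 38: swap -> [24, 7, 62, 97, 65, 44, 38]
Place pivot at 2: [24, 7, 38, 97, 65, 44, 62]

Partitioned: [24, 7, 38, 97, 65, 44, 62]


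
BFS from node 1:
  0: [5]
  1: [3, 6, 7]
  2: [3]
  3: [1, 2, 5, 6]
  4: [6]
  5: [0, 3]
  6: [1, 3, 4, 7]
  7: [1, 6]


Visit 1, enqueue [3, 6, 7]
Visit 3, enqueue [2, 5]
Visit 6, enqueue [4]
Visit 7, enqueue []
Visit 2, enqueue []
Visit 5, enqueue [0]
Visit 4, enqueue []
Visit 0, enqueue []

BFS order: [1, 3, 6, 7, 2, 5, 4, 0]


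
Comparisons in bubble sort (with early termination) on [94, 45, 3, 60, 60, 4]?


Algorithm: bubble sort (with early termination)
Input: [94, 45, 3, 60, 60, 4]
Sorted: [3, 4, 45, 60, 60, 94]

15


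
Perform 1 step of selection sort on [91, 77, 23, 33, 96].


Initial: [91, 77, 23, 33, 96]
Step 1: min=23 at 2
  Swap: [23, 77, 91, 33, 96]

After 1 step: [23, 77, 91, 33, 96]


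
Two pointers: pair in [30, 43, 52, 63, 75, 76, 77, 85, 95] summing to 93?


lo=0(30)+hi=8(95)=125
lo=0(30)+hi=7(85)=115
lo=0(30)+hi=6(77)=107
lo=0(30)+hi=5(76)=106
lo=0(30)+hi=4(75)=105
lo=0(30)+hi=3(63)=93

Yes: 30+63=93


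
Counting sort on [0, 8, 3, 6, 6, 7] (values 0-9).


Input: [0, 8, 3, 6, 6, 7]
Counts: [1, 0, 0, 1, 0, 0, 2, 1, 1, 0]

Sorted: [0, 3, 6, 6, 7, 8]


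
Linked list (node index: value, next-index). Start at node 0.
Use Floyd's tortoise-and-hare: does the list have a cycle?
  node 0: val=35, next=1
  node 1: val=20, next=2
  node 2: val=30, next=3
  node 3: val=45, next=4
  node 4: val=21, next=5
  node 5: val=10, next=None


Floyd's tortoise (slow, +1) and hare (fast, +2):
  init: slow=0, fast=0
  step 1: slow=1, fast=2
  step 2: slow=2, fast=4
  step 3: fast 4->5->None, no cycle

Cycle: no


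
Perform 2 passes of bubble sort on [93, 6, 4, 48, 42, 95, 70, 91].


Initial: [93, 6, 4, 48, 42, 95, 70, 91]
Pass 1: [6, 4, 48, 42, 93, 70, 91, 95] (6 swaps)
Pass 2: [4, 6, 42, 48, 70, 91, 93, 95] (4 swaps)

After 2 passes: [4, 6, 42, 48, 70, 91, 93, 95]


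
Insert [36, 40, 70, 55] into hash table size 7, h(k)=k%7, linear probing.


Insert 36: h=1 -> slot 1
Insert 40: h=5 -> slot 5
Insert 70: h=0 -> slot 0
Insert 55: h=6 -> slot 6

Table: [70, 36, None, None, None, 40, 55]


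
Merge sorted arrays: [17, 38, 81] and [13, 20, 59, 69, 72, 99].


Take 13 from B
Take 17 from A
Take 20 from B
Take 38 from A
Take 59 from B
Take 69 from B
Take 72 from B
Take 81 from A

Merged: [13, 17, 20, 38, 59, 69, 72, 81, 99]


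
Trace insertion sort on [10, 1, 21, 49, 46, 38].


Initial: [10, 1, 21, 49, 46, 38]
Insert 1: [1, 10, 21, 49, 46, 38]
Insert 21: [1, 10, 21, 49, 46, 38]
Insert 49: [1, 10, 21, 49, 46, 38]
Insert 46: [1, 10, 21, 46, 49, 38]
Insert 38: [1, 10, 21, 38, 46, 49]

Sorted: [1, 10, 21, 38, 46, 49]


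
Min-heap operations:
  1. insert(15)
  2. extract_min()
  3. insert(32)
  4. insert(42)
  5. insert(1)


insert(15) -> [15]
extract_min()->15, []
insert(32) -> [32]
insert(42) -> [32, 42]
insert(1) -> [1, 42, 32]

Final heap: [1, 42, 32]


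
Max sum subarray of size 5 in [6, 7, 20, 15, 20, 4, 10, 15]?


[0:5]: 68
[1:6]: 66
[2:7]: 69
[3:8]: 64

Max: 69 at [2:7]


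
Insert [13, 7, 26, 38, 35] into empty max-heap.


Insert 13: [13]
Insert 7: [13, 7]
Insert 26: [26, 7, 13]
Insert 38: [38, 26, 13, 7]
Insert 35: [38, 35, 13, 7, 26]

Final heap: [38, 35, 13, 7, 26]


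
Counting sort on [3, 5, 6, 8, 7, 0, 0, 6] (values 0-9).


Input: [3, 5, 6, 8, 7, 0, 0, 6]
Counts: [2, 0, 0, 1, 0, 1, 2, 1, 1, 0]

Sorted: [0, 0, 3, 5, 6, 6, 7, 8]


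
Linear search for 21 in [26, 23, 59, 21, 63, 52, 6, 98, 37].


i=0: 26!=21
i=1: 23!=21
i=2: 59!=21
i=3: 21==21 found!

Found at 3, 4 comps


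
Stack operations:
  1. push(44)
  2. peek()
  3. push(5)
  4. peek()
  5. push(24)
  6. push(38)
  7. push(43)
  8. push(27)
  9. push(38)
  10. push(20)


push(44) -> [44]
peek()->44
push(5) -> [44, 5]
peek()->5
push(24) -> [44, 5, 24]
push(38) -> [44, 5, 24, 38]
push(43) -> [44, 5, 24, 38, 43]
push(27) -> [44, 5, 24, 38, 43, 27]
push(38) -> [44, 5, 24, 38, 43, 27, 38]
push(20) -> [44, 5, 24, 38, 43, 27, 38, 20]

Final stack: [44, 5, 24, 38, 43, 27, 38, 20]


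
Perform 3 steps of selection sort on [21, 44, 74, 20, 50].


Initial: [21, 44, 74, 20, 50]
Step 1: min=20 at 3
  Swap: [20, 44, 74, 21, 50]
Step 2: min=21 at 3
  Swap: [20, 21, 74, 44, 50]
Step 3: min=44 at 3
  Swap: [20, 21, 44, 74, 50]

After 3 steps: [20, 21, 44, 74, 50]


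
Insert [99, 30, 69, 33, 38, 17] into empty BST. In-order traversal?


Insert 99: root
Insert 30: L from 99
Insert 69: L from 99 -> R from 30
Insert 33: L from 99 -> R from 30 -> L from 69
Insert 38: L from 99 -> R from 30 -> L from 69 -> R from 33
Insert 17: L from 99 -> L from 30

In-order: [17, 30, 33, 38, 69, 99]


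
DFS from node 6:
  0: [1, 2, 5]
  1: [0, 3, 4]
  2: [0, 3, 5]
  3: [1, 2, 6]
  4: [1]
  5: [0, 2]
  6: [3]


Visit 6, push [3]
Visit 3, push [2, 1]
Visit 1, push [4, 0]
Visit 0, push [5, 2]
Visit 2, push [5]
Visit 5, push []
Visit 4, push []

DFS order: [6, 3, 1, 0, 2, 5, 4]


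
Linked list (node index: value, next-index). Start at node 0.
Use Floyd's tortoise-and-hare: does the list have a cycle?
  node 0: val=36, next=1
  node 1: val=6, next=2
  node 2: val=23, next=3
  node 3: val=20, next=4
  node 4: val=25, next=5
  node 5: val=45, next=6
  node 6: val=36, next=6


Floyd's tortoise (slow, +1) and hare (fast, +2):
  init: slow=0, fast=0
  step 1: slow=1, fast=2
  step 2: slow=2, fast=4
  step 3: slow=3, fast=6
  step 4: slow=4, fast=6
  step 5: slow=5, fast=6
  step 6: slow=6, fast=6
  slow == fast at node 6: cycle detected

Cycle: yes


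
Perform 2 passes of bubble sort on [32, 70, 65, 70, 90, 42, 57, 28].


Initial: [32, 70, 65, 70, 90, 42, 57, 28]
Pass 1: [32, 65, 70, 70, 42, 57, 28, 90] (4 swaps)
Pass 2: [32, 65, 70, 42, 57, 28, 70, 90] (3 swaps)

After 2 passes: [32, 65, 70, 42, 57, 28, 70, 90]


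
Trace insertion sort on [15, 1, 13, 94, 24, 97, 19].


Initial: [15, 1, 13, 94, 24, 97, 19]
Insert 1: [1, 15, 13, 94, 24, 97, 19]
Insert 13: [1, 13, 15, 94, 24, 97, 19]
Insert 94: [1, 13, 15, 94, 24, 97, 19]
Insert 24: [1, 13, 15, 24, 94, 97, 19]
Insert 97: [1, 13, 15, 24, 94, 97, 19]
Insert 19: [1, 13, 15, 19, 24, 94, 97]

Sorted: [1, 13, 15, 19, 24, 94, 97]


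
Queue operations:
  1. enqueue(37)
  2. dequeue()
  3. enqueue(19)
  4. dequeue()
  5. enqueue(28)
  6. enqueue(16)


enqueue(37) -> [37]
dequeue()->37, []
enqueue(19) -> [19]
dequeue()->19, []
enqueue(28) -> [28]
enqueue(16) -> [28, 16]

Final queue: [28, 16]


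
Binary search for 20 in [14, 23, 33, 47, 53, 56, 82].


Step 1: lo=0, hi=6, mid=3, val=47
Step 2: lo=0, hi=2, mid=1, val=23
Step 3: lo=0, hi=0, mid=0, val=14

Not found


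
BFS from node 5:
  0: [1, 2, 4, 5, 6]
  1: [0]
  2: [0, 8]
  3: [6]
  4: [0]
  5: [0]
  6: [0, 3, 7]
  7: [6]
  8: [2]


Visit 5, enqueue [0]
Visit 0, enqueue [1, 2, 4, 6]
Visit 1, enqueue []
Visit 2, enqueue [8]
Visit 4, enqueue []
Visit 6, enqueue [3, 7]
Visit 8, enqueue []
Visit 3, enqueue []
Visit 7, enqueue []

BFS order: [5, 0, 1, 2, 4, 6, 8, 3, 7]


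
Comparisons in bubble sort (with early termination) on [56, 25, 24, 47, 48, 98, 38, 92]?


Algorithm: bubble sort (with early termination)
Input: [56, 25, 24, 47, 48, 98, 38, 92]
Sorted: [24, 25, 38, 47, 48, 56, 92, 98]

25


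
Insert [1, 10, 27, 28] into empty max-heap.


Insert 1: [1]
Insert 10: [10, 1]
Insert 27: [27, 1, 10]
Insert 28: [28, 27, 10, 1]

Final heap: [28, 27, 10, 1]


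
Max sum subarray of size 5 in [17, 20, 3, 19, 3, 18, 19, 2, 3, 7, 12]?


[0:5]: 62
[1:6]: 63
[2:7]: 62
[3:8]: 61
[4:9]: 45
[5:10]: 49
[6:11]: 43

Max: 63 at [1:6]


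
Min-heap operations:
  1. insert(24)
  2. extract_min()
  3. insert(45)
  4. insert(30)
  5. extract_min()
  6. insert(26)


insert(24) -> [24]
extract_min()->24, []
insert(45) -> [45]
insert(30) -> [30, 45]
extract_min()->30, [45]
insert(26) -> [26, 45]

Final heap: [26, 45]


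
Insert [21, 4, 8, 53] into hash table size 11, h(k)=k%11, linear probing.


Insert 21: h=10 -> slot 10
Insert 4: h=4 -> slot 4
Insert 8: h=8 -> slot 8
Insert 53: h=9 -> slot 9

Table: [None, None, None, None, 4, None, None, None, 8, 53, 21]


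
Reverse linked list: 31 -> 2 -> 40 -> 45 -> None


Step 1: curr=31, set curr.next=prev(None) | reversed so far: 31
Step 2: curr=2, set curr.next=prev(31) | reversed so far: 2 -> 31
Step 3: curr=40, set curr.next=prev(2) | reversed so far: 40 -> 2 -> 31
Step 4: curr=45, set curr.next=prev(40) | reversed so far: 45 -> 40 -> 2 -> 31

45 -> 40 -> 2 -> 31 -> None


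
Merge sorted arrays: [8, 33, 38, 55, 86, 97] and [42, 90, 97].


Take 8 from A
Take 33 from A
Take 38 from A
Take 42 from B
Take 55 from A
Take 86 from A
Take 90 from B
Take 97 from A

Merged: [8, 33, 38, 42, 55, 86, 90, 97, 97]


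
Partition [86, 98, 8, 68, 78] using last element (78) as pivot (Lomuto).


Pivot: 78
  8 <= 78: swap -> [8, 98, 86, 68, 78]
  68 <= 78: swap -> [8, 68, 86, 98, 78]
Place pivot at 2: [8, 68, 78, 98, 86]

Partitioned: [8, 68, 78, 98, 86]


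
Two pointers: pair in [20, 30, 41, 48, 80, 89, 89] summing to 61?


lo=0(20)+hi=6(89)=109
lo=0(20)+hi=5(89)=109
lo=0(20)+hi=4(80)=100
lo=0(20)+hi=3(48)=68
lo=0(20)+hi=2(41)=61

Yes: 20+41=61


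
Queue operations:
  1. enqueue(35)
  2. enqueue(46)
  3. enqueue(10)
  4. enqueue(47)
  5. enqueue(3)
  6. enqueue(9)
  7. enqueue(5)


enqueue(35) -> [35]
enqueue(46) -> [35, 46]
enqueue(10) -> [35, 46, 10]
enqueue(47) -> [35, 46, 10, 47]
enqueue(3) -> [35, 46, 10, 47, 3]
enqueue(9) -> [35, 46, 10, 47, 3, 9]
enqueue(5) -> [35, 46, 10, 47, 3, 9, 5]

Final queue: [35, 46, 10, 47, 3, 9, 5]


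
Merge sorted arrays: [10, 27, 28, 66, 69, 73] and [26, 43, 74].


Take 10 from A
Take 26 from B
Take 27 from A
Take 28 from A
Take 43 from B
Take 66 from A
Take 69 from A
Take 73 from A

Merged: [10, 26, 27, 28, 43, 66, 69, 73, 74]


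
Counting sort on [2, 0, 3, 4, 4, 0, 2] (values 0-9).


Input: [2, 0, 3, 4, 4, 0, 2]
Counts: [2, 0, 2, 1, 2, 0, 0, 0, 0, 0]

Sorted: [0, 0, 2, 2, 3, 4, 4]


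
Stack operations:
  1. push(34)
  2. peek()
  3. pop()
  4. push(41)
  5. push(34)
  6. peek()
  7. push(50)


push(34) -> [34]
peek()->34
pop()->34, []
push(41) -> [41]
push(34) -> [41, 34]
peek()->34
push(50) -> [41, 34, 50]

Final stack: [41, 34, 50]


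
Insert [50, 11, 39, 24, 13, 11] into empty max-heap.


Insert 50: [50]
Insert 11: [50, 11]
Insert 39: [50, 11, 39]
Insert 24: [50, 24, 39, 11]
Insert 13: [50, 24, 39, 11, 13]
Insert 11: [50, 24, 39, 11, 13, 11]

Final heap: [50, 24, 39, 11, 13, 11]


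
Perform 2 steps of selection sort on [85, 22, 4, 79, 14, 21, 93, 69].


Initial: [85, 22, 4, 79, 14, 21, 93, 69]
Step 1: min=4 at 2
  Swap: [4, 22, 85, 79, 14, 21, 93, 69]
Step 2: min=14 at 4
  Swap: [4, 14, 85, 79, 22, 21, 93, 69]

After 2 steps: [4, 14, 85, 79, 22, 21, 93, 69]


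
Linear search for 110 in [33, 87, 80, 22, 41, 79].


i=0: 33!=110
i=1: 87!=110
i=2: 80!=110
i=3: 22!=110
i=4: 41!=110
i=5: 79!=110

Not found, 6 comps


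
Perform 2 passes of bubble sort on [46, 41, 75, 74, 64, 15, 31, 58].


Initial: [46, 41, 75, 74, 64, 15, 31, 58]
Pass 1: [41, 46, 74, 64, 15, 31, 58, 75] (6 swaps)
Pass 2: [41, 46, 64, 15, 31, 58, 74, 75] (4 swaps)

After 2 passes: [41, 46, 64, 15, 31, 58, 74, 75]


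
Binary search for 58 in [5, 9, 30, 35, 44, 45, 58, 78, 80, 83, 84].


Step 1: lo=0, hi=10, mid=5, val=45
Step 2: lo=6, hi=10, mid=8, val=80
Step 3: lo=6, hi=7, mid=6, val=58

Found at index 6


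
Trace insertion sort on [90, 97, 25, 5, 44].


Initial: [90, 97, 25, 5, 44]
Insert 97: [90, 97, 25, 5, 44]
Insert 25: [25, 90, 97, 5, 44]
Insert 5: [5, 25, 90, 97, 44]
Insert 44: [5, 25, 44, 90, 97]

Sorted: [5, 25, 44, 90, 97]


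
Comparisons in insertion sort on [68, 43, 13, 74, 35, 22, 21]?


Algorithm: insertion sort
Input: [68, 43, 13, 74, 35, 22, 21]
Sorted: [13, 21, 22, 35, 43, 68, 74]

19


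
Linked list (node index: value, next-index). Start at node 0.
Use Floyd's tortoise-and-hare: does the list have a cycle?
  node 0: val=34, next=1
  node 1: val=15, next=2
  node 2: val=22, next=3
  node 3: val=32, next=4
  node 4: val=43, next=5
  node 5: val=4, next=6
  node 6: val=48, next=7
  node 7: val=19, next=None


Floyd's tortoise (slow, +1) and hare (fast, +2):
  init: slow=0, fast=0
  step 1: slow=1, fast=2
  step 2: slow=2, fast=4
  step 3: slow=3, fast=6
  step 4: fast 6->7->None, no cycle

Cycle: no


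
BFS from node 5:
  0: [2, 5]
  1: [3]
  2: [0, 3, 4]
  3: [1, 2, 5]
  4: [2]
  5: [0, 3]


Visit 5, enqueue [0, 3]
Visit 0, enqueue [2]
Visit 3, enqueue [1]
Visit 2, enqueue [4]
Visit 1, enqueue []
Visit 4, enqueue []

BFS order: [5, 0, 3, 2, 1, 4]


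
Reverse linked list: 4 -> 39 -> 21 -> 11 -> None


Step 1: curr=4, set curr.next=prev(None) | reversed so far: 4
Step 2: curr=39, set curr.next=prev(4) | reversed so far: 39 -> 4
Step 3: curr=21, set curr.next=prev(39) | reversed so far: 21 -> 39 -> 4
Step 4: curr=11, set curr.next=prev(21) | reversed so far: 11 -> 21 -> 39 -> 4

11 -> 21 -> 39 -> 4 -> None


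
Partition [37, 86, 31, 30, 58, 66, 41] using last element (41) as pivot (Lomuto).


Pivot: 41
  37 <= 41: advance i (no swap)
  31 <= 41: swap -> [37, 31, 86, 30, 58, 66, 41]
  30 <= 41: swap -> [37, 31, 30, 86, 58, 66, 41]
Place pivot at 3: [37, 31, 30, 41, 58, 66, 86]

Partitioned: [37, 31, 30, 41, 58, 66, 86]


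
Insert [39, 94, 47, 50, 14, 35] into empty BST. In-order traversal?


Insert 39: root
Insert 94: R from 39
Insert 47: R from 39 -> L from 94
Insert 50: R from 39 -> L from 94 -> R from 47
Insert 14: L from 39
Insert 35: L from 39 -> R from 14

In-order: [14, 35, 39, 47, 50, 94]


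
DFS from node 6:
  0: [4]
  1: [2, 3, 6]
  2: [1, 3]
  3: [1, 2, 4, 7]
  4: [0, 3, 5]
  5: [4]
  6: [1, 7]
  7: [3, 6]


Visit 6, push [7, 1]
Visit 1, push [3, 2]
Visit 2, push [3]
Visit 3, push [7, 4]
Visit 4, push [5, 0]
Visit 0, push []
Visit 5, push []
Visit 7, push []

DFS order: [6, 1, 2, 3, 4, 0, 5, 7]


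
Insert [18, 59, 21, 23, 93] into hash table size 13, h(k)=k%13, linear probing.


Insert 18: h=5 -> slot 5
Insert 59: h=7 -> slot 7
Insert 21: h=8 -> slot 8
Insert 23: h=10 -> slot 10
Insert 93: h=2 -> slot 2

Table: [None, None, 93, None, None, 18, None, 59, 21, None, 23, None, None]


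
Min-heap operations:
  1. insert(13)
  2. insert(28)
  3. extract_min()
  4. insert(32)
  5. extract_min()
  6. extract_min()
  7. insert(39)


insert(13) -> [13]
insert(28) -> [13, 28]
extract_min()->13, [28]
insert(32) -> [28, 32]
extract_min()->28, [32]
extract_min()->32, []
insert(39) -> [39]

Final heap: [39]


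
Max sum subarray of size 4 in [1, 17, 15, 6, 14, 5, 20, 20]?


[0:4]: 39
[1:5]: 52
[2:6]: 40
[3:7]: 45
[4:8]: 59

Max: 59 at [4:8]


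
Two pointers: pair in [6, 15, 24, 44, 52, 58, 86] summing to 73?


lo=0(6)+hi=6(86)=92
lo=0(6)+hi=5(58)=64
lo=1(15)+hi=5(58)=73

Yes: 15+58=73


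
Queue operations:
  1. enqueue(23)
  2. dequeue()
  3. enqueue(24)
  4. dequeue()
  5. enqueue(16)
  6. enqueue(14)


enqueue(23) -> [23]
dequeue()->23, []
enqueue(24) -> [24]
dequeue()->24, []
enqueue(16) -> [16]
enqueue(14) -> [16, 14]

Final queue: [16, 14]


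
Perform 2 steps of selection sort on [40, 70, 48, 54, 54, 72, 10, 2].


Initial: [40, 70, 48, 54, 54, 72, 10, 2]
Step 1: min=2 at 7
  Swap: [2, 70, 48, 54, 54, 72, 10, 40]
Step 2: min=10 at 6
  Swap: [2, 10, 48, 54, 54, 72, 70, 40]

After 2 steps: [2, 10, 48, 54, 54, 72, 70, 40]


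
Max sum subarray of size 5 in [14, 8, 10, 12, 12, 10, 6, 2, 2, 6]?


[0:5]: 56
[1:6]: 52
[2:7]: 50
[3:8]: 42
[4:9]: 32
[5:10]: 26

Max: 56 at [0:5]


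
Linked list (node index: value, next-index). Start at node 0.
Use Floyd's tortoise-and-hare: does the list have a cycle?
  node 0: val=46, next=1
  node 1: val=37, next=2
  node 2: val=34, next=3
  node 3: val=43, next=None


Floyd's tortoise (slow, +1) and hare (fast, +2):
  init: slow=0, fast=0
  step 1: slow=1, fast=2
  step 2: fast 2->3->None, no cycle

Cycle: no


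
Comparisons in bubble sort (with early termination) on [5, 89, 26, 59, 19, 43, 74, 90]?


Algorithm: bubble sort (with early termination)
Input: [5, 89, 26, 59, 19, 43, 74, 90]
Sorted: [5, 19, 26, 43, 59, 74, 89, 90]

22


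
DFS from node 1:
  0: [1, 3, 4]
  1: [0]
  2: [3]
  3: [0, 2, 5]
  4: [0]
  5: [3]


Visit 1, push [0]
Visit 0, push [4, 3]
Visit 3, push [5, 2]
Visit 2, push []
Visit 5, push []
Visit 4, push []

DFS order: [1, 0, 3, 2, 5, 4]


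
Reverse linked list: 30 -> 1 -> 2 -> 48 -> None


Step 1: curr=30, set curr.next=prev(None) | reversed so far: 30
Step 2: curr=1, set curr.next=prev(30) | reversed so far: 1 -> 30
Step 3: curr=2, set curr.next=prev(1) | reversed so far: 2 -> 1 -> 30
Step 4: curr=48, set curr.next=prev(2) | reversed so far: 48 -> 2 -> 1 -> 30

48 -> 2 -> 1 -> 30 -> None


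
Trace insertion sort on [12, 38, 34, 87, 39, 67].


Initial: [12, 38, 34, 87, 39, 67]
Insert 38: [12, 38, 34, 87, 39, 67]
Insert 34: [12, 34, 38, 87, 39, 67]
Insert 87: [12, 34, 38, 87, 39, 67]
Insert 39: [12, 34, 38, 39, 87, 67]
Insert 67: [12, 34, 38, 39, 67, 87]

Sorted: [12, 34, 38, 39, 67, 87]


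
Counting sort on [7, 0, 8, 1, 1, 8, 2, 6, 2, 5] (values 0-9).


Input: [7, 0, 8, 1, 1, 8, 2, 6, 2, 5]
Counts: [1, 2, 2, 0, 0, 1, 1, 1, 2, 0]

Sorted: [0, 1, 1, 2, 2, 5, 6, 7, 8, 8]


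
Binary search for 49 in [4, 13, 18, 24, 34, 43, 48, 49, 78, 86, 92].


Step 1: lo=0, hi=10, mid=5, val=43
Step 2: lo=6, hi=10, mid=8, val=78
Step 3: lo=6, hi=7, mid=6, val=48
Step 4: lo=7, hi=7, mid=7, val=49

Found at index 7


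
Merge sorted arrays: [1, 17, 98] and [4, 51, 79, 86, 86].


Take 1 from A
Take 4 from B
Take 17 from A
Take 51 from B
Take 79 from B
Take 86 from B
Take 86 from B

Merged: [1, 4, 17, 51, 79, 86, 86, 98]


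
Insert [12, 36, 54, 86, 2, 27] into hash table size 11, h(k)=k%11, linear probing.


Insert 12: h=1 -> slot 1
Insert 36: h=3 -> slot 3
Insert 54: h=10 -> slot 10
Insert 86: h=9 -> slot 9
Insert 2: h=2 -> slot 2
Insert 27: h=5 -> slot 5

Table: [None, 12, 2, 36, None, 27, None, None, None, 86, 54]


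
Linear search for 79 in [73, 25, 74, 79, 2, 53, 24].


i=0: 73!=79
i=1: 25!=79
i=2: 74!=79
i=3: 79==79 found!

Found at 3, 4 comps


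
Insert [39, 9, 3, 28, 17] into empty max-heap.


Insert 39: [39]
Insert 9: [39, 9]
Insert 3: [39, 9, 3]
Insert 28: [39, 28, 3, 9]
Insert 17: [39, 28, 3, 9, 17]

Final heap: [39, 28, 3, 9, 17]


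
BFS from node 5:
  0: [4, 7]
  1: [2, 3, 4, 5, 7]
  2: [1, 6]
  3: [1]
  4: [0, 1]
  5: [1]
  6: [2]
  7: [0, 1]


Visit 5, enqueue [1]
Visit 1, enqueue [2, 3, 4, 7]
Visit 2, enqueue [6]
Visit 3, enqueue []
Visit 4, enqueue [0]
Visit 7, enqueue []
Visit 6, enqueue []
Visit 0, enqueue []

BFS order: [5, 1, 2, 3, 4, 7, 6, 0]


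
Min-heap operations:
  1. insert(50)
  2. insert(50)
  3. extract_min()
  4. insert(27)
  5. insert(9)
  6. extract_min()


insert(50) -> [50]
insert(50) -> [50, 50]
extract_min()->50, [50]
insert(27) -> [27, 50]
insert(9) -> [9, 50, 27]
extract_min()->9, [27, 50]

Final heap: [27, 50]


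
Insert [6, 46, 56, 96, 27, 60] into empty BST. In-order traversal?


Insert 6: root
Insert 46: R from 6
Insert 56: R from 6 -> R from 46
Insert 96: R from 6 -> R from 46 -> R from 56
Insert 27: R from 6 -> L from 46
Insert 60: R from 6 -> R from 46 -> R from 56 -> L from 96

In-order: [6, 27, 46, 56, 60, 96]


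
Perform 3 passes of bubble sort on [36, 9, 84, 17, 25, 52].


Initial: [36, 9, 84, 17, 25, 52]
Pass 1: [9, 36, 17, 25, 52, 84] (4 swaps)
Pass 2: [9, 17, 25, 36, 52, 84] (2 swaps)
Pass 3: [9, 17, 25, 36, 52, 84] (0 swaps)

After 3 passes: [9, 17, 25, 36, 52, 84]


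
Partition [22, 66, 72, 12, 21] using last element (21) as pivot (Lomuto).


Pivot: 21
  12 <= 21: swap -> [12, 66, 72, 22, 21]
Place pivot at 1: [12, 21, 72, 22, 66]

Partitioned: [12, 21, 72, 22, 66]


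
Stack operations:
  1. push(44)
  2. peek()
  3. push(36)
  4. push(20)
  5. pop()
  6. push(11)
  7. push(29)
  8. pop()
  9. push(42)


push(44) -> [44]
peek()->44
push(36) -> [44, 36]
push(20) -> [44, 36, 20]
pop()->20, [44, 36]
push(11) -> [44, 36, 11]
push(29) -> [44, 36, 11, 29]
pop()->29, [44, 36, 11]
push(42) -> [44, 36, 11, 42]

Final stack: [44, 36, 11, 42]


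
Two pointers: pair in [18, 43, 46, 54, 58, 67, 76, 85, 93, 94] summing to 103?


lo=0(18)+hi=9(94)=112
lo=0(18)+hi=8(93)=111
lo=0(18)+hi=7(85)=103

Yes: 18+85=103


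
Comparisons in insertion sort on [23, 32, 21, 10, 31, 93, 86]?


Algorithm: insertion sort
Input: [23, 32, 21, 10, 31, 93, 86]
Sorted: [10, 21, 23, 31, 32, 86, 93]

11


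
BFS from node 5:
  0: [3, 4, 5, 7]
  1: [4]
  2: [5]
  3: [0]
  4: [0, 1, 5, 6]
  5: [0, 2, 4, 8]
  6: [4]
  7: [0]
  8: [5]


Visit 5, enqueue [0, 2, 4, 8]
Visit 0, enqueue [3, 7]
Visit 2, enqueue []
Visit 4, enqueue [1, 6]
Visit 8, enqueue []
Visit 3, enqueue []
Visit 7, enqueue []
Visit 1, enqueue []
Visit 6, enqueue []

BFS order: [5, 0, 2, 4, 8, 3, 7, 1, 6]


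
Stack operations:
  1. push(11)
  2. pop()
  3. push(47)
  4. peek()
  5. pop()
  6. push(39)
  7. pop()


push(11) -> [11]
pop()->11, []
push(47) -> [47]
peek()->47
pop()->47, []
push(39) -> [39]
pop()->39, []

Final stack: []


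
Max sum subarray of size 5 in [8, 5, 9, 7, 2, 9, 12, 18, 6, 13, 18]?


[0:5]: 31
[1:6]: 32
[2:7]: 39
[3:8]: 48
[4:9]: 47
[5:10]: 58
[6:11]: 67

Max: 67 at [6:11]


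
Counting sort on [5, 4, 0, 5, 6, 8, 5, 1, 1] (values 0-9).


Input: [5, 4, 0, 5, 6, 8, 5, 1, 1]
Counts: [1, 2, 0, 0, 1, 3, 1, 0, 1, 0]

Sorted: [0, 1, 1, 4, 5, 5, 5, 6, 8]


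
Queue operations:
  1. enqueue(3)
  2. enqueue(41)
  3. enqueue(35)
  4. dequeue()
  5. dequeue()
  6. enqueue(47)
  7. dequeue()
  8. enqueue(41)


enqueue(3) -> [3]
enqueue(41) -> [3, 41]
enqueue(35) -> [3, 41, 35]
dequeue()->3, [41, 35]
dequeue()->41, [35]
enqueue(47) -> [35, 47]
dequeue()->35, [47]
enqueue(41) -> [47, 41]

Final queue: [47, 41]


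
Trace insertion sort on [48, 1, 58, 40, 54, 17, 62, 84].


Initial: [48, 1, 58, 40, 54, 17, 62, 84]
Insert 1: [1, 48, 58, 40, 54, 17, 62, 84]
Insert 58: [1, 48, 58, 40, 54, 17, 62, 84]
Insert 40: [1, 40, 48, 58, 54, 17, 62, 84]
Insert 54: [1, 40, 48, 54, 58, 17, 62, 84]
Insert 17: [1, 17, 40, 48, 54, 58, 62, 84]
Insert 62: [1, 17, 40, 48, 54, 58, 62, 84]
Insert 84: [1, 17, 40, 48, 54, 58, 62, 84]

Sorted: [1, 17, 40, 48, 54, 58, 62, 84]


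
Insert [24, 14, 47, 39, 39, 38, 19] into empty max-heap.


Insert 24: [24]
Insert 14: [24, 14]
Insert 47: [47, 14, 24]
Insert 39: [47, 39, 24, 14]
Insert 39: [47, 39, 24, 14, 39]
Insert 38: [47, 39, 38, 14, 39, 24]
Insert 19: [47, 39, 38, 14, 39, 24, 19]

Final heap: [47, 39, 38, 14, 39, 24, 19]


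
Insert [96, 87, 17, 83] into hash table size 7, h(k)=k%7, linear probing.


Insert 96: h=5 -> slot 5
Insert 87: h=3 -> slot 3
Insert 17: h=3, 1 probes -> slot 4
Insert 83: h=6 -> slot 6

Table: [None, None, None, 87, 17, 96, 83]


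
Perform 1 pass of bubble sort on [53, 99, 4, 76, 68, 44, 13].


Initial: [53, 99, 4, 76, 68, 44, 13]
Pass 1: [53, 4, 76, 68, 44, 13, 99] (5 swaps)

After 1 pass: [53, 4, 76, 68, 44, 13, 99]


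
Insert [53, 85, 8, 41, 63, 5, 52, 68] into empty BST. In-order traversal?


Insert 53: root
Insert 85: R from 53
Insert 8: L from 53
Insert 41: L from 53 -> R from 8
Insert 63: R from 53 -> L from 85
Insert 5: L from 53 -> L from 8
Insert 52: L from 53 -> R from 8 -> R from 41
Insert 68: R from 53 -> L from 85 -> R from 63

In-order: [5, 8, 41, 52, 53, 63, 68, 85]


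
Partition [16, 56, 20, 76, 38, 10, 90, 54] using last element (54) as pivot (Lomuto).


Pivot: 54
  16 <= 54: advance i (no swap)
  20 <= 54: swap -> [16, 20, 56, 76, 38, 10, 90, 54]
  38 <= 54: swap -> [16, 20, 38, 76, 56, 10, 90, 54]
  10 <= 54: swap -> [16, 20, 38, 10, 56, 76, 90, 54]
Place pivot at 4: [16, 20, 38, 10, 54, 76, 90, 56]

Partitioned: [16, 20, 38, 10, 54, 76, 90, 56]


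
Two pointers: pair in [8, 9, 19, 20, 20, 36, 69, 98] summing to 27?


lo=0(8)+hi=7(98)=106
lo=0(8)+hi=6(69)=77
lo=0(8)+hi=5(36)=44
lo=0(8)+hi=4(20)=28
lo=0(8)+hi=3(20)=28
lo=0(8)+hi=2(19)=27

Yes: 8+19=27


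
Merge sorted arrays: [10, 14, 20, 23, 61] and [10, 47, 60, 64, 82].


Take 10 from A
Take 10 from B
Take 14 from A
Take 20 from A
Take 23 from A
Take 47 from B
Take 60 from B
Take 61 from A

Merged: [10, 10, 14, 20, 23, 47, 60, 61, 64, 82]


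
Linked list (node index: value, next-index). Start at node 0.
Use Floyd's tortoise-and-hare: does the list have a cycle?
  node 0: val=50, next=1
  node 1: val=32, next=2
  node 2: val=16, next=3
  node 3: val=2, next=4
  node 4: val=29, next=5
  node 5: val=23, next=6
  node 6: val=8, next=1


Floyd's tortoise (slow, +1) and hare (fast, +2):
  init: slow=0, fast=0
  step 1: slow=1, fast=2
  step 2: slow=2, fast=4
  step 3: slow=3, fast=6
  step 4: slow=4, fast=2
  step 5: slow=5, fast=4
  step 6: slow=6, fast=6
  slow == fast at node 6: cycle detected

Cycle: yes


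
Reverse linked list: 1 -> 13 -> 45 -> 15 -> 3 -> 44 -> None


Step 1: curr=1, set curr.next=prev(None) | reversed so far: 1
Step 2: curr=13, set curr.next=prev(1) | reversed so far: 13 -> 1
Step 3: curr=45, set curr.next=prev(13) | reversed so far: 45 -> 13 -> 1
Step 4: curr=15, set curr.next=prev(45) | reversed so far: 15 -> 45 -> 13 -> 1
Step 5: curr=3, set curr.next=prev(15) | reversed so far: 3 -> 15 -> 45 -> 13 -> 1
Step 6: curr=44, set curr.next=prev(3) | reversed so far: 44 -> 3 -> 15 -> 45 -> 13 -> 1

44 -> 3 -> 15 -> 45 -> 13 -> 1 -> None


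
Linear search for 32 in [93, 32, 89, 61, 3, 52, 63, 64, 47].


i=0: 93!=32
i=1: 32==32 found!

Found at 1, 2 comps


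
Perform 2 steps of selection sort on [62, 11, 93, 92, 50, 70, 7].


Initial: [62, 11, 93, 92, 50, 70, 7]
Step 1: min=7 at 6
  Swap: [7, 11, 93, 92, 50, 70, 62]
Step 2: min=11 at 1
  Swap: [7, 11, 93, 92, 50, 70, 62]

After 2 steps: [7, 11, 93, 92, 50, 70, 62]


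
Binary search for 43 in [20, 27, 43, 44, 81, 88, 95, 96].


Step 1: lo=0, hi=7, mid=3, val=44
Step 2: lo=0, hi=2, mid=1, val=27
Step 3: lo=2, hi=2, mid=2, val=43

Found at index 2


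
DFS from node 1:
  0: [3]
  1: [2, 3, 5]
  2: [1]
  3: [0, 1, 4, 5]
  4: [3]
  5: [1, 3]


Visit 1, push [5, 3, 2]
Visit 2, push []
Visit 3, push [5, 4, 0]
Visit 0, push []
Visit 4, push []
Visit 5, push []

DFS order: [1, 2, 3, 0, 4, 5]


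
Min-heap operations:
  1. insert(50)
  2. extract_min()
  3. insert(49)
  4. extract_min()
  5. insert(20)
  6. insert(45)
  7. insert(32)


insert(50) -> [50]
extract_min()->50, []
insert(49) -> [49]
extract_min()->49, []
insert(20) -> [20]
insert(45) -> [20, 45]
insert(32) -> [20, 45, 32]

Final heap: [20, 45, 32]


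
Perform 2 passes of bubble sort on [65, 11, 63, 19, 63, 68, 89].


Initial: [65, 11, 63, 19, 63, 68, 89]
Pass 1: [11, 63, 19, 63, 65, 68, 89] (4 swaps)
Pass 2: [11, 19, 63, 63, 65, 68, 89] (1 swaps)

After 2 passes: [11, 19, 63, 63, 65, 68, 89]


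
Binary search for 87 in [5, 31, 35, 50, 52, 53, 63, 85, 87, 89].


Step 1: lo=0, hi=9, mid=4, val=52
Step 2: lo=5, hi=9, mid=7, val=85
Step 3: lo=8, hi=9, mid=8, val=87

Found at index 8


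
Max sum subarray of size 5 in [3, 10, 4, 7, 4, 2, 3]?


[0:5]: 28
[1:6]: 27
[2:7]: 20

Max: 28 at [0:5]


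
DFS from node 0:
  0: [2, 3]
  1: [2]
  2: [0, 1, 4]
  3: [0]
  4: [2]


Visit 0, push [3, 2]
Visit 2, push [4, 1]
Visit 1, push []
Visit 4, push []
Visit 3, push []

DFS order: [0, 2, 1, 4, 3]


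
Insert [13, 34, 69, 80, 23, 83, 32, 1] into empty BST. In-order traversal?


Insert 13: root
Insert 34: R from 13
Insert 69: R from 13 -> R from 34
Insert 80: R from 13 -> R from 34 -> R from 69
Insert 23: R from 13 -> L from 34
Insert 83: R from 13 -> R from 34 -> R from 69 -> R from 80
Insert 32: R from 13 -> L from 34 -> R from 23
Insert 1: L from 13

In-order: [1, 13, 23, 32, 34, 69, 80, 83]


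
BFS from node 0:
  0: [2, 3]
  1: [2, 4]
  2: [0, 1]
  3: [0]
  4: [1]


Visit 0, enqueue [2, 3]
Visit 2, enqueue [1]
Visit 3, enqueue []
Visit 1, enqueue [4]
Visit 4, enqueue []

BFS order: [0, 2, 3, 1, 4]


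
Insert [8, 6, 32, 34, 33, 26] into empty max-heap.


Insert 8: [8]
Insert 6: [8, 6]
Insert 32: [32, 6, 8]
Insert 34: [34, 32, 8, 6]
Insert 33: [34, 33, 8, 6, 32]
Insert 26: [34, 33, 26, 6, 32, 8]

Final heap: [34, 33, 26, 6, 32, 8]


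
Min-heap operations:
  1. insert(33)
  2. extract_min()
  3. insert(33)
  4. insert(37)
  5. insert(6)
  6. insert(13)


insert(33) -> [33]
extract_min()->33, []
insert(33) -> [33]
insert(37) -> [33, 37]
insert(6) -> [6, 37, 33]
insert(13) -> [6, 13, 33, 37]

Final heap: [6, 13, 33, 37]


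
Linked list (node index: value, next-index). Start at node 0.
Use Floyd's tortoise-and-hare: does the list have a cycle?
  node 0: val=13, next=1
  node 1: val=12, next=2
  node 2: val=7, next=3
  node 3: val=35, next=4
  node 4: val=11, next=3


Floyd's tortoise (slow, +1) and hare (fast, +2):
  init: slow=0, fast=0
  step 1: slow=1, fast=2
  step 2: slow=2, fast=4
  step 3: slow=3, fast=4
  step 4: slow=4, fast=4
  slow == fast at node 4: cycle detected

Cycle: yes


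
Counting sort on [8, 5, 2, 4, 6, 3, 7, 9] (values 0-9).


Input: [8, 5, 2, 4, 6, 3, 7, 9]
Counts: [0, 0, 1, 1, 1, 1, 1, 1, 1, 1]

Sorted: [2, 3, 4, 5, 6, 7, 8, 9]


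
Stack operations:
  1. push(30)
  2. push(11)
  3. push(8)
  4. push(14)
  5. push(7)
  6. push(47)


push(30) -> [30]
push(11) -> [30, 11]
push(8) -> [30, 11, 8]
push(14) -> [30, 11, 8, 14]
push(7) -> [30, 11, 8, 14, 7]
push(47) -> [30, 11, 8, 14, 7, 47]

Final stack: [30, 11, 8, 14, 7, 47]


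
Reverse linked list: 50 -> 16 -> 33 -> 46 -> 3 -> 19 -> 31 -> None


Step 1: curr=50, set curr.next=prev(None) | reversed so far: 50
Step 2: curr=16, set curr.next=prev(50) | reversed so far: 16 -> 50
Step 3: curr=33, set curr.next=prev(16) | reversed so far: 33 -> 16 -> 50
Step 4: curr=46, set curr.next=prev(33) | reversed so far: 46 -> 33 -> 16 -> 50
Step 5: curr=3, set curr.next=prev(46) | reversed so far: 3 -> 46 -> 33 -> 16 -> 50
Step 6: curr=19, set curr.next=prev(3) | reversed so far: 19 -> 3 -> 46 -> 33 -> 16 -> 50
Step 7: curr=31, set curr.next=prev(19) | reversed so far: 31 -> 19 -> 3 -> 46 -> 33 -> 16 -> 50

31 -> 19 -> 3 -> 46 -> 33 -> 16 -> 50 -> None


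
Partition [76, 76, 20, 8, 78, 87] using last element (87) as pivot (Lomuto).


Pivot: 87
  76 <= 87: advance i (no swap)
  76 <= 87: advance i (no swap)
  20 <= 87: advance i (no swap)
  8 <= 87: advance i (no swap)
  78 <= 87: advance i (no swap)
Place pivot at 5: [76, 76, 20, 8, 78, 87]

Partitioned: [76, 76, 20, 8, 78, 87]


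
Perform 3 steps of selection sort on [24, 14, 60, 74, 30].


Initial: [24, 14, 60, 74, 30]
Step 1: min=14 at 1
  Swap: [14, 24, 60, 74, 30]
Step 2: min=24 at 1
  Swap: [14, 24, 60, 74, 30]
Step 3: min=30 at 4
  Swap: [14, 24, 30, 74, 60]

After 3 steps: [14, 24, 30, 74, 60]


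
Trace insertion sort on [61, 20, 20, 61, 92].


Initial: [61, 20, 20, 61, 92]
Insert 20: [20, 61, 20, 61, 92]
Insert 20: [20, 20, 61, 61, 92]
Insert 61: [20, 20, 61, 61, 92]
Insert 92: [20, 20, 61, 61, 92]

Sorted: [20, 20, 61, 61, 92]


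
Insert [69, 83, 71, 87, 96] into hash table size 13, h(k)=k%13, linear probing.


Insert 69: h=4 -> slot 4
Insert 83: h=5 -> slot 5
Insert 71: h=6 -> slot 6
Insert 87: h=9 -> slot 9
Insert 96: h=5, 2 probes -> slot 7

Table: [None, None, None, None, 69, 83, 71, 96, None, 87, None, None, None]


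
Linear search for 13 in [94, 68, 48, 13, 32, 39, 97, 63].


i=0: 94!=13
i=1: 68!=13
i=2: 48!=13
i=3: 13==13 found!

Found at 3, 4 comps


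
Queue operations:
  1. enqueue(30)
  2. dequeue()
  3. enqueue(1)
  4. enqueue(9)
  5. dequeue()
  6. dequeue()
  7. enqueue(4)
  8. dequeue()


enqueue(30) -> [30]
dequeue()->30, []
enqueue(1) -> [1]
enqueue(9) -> [1, 9]
dequeue()->1, [9]
dequeue()->9, []
enqueue(4) -> [4]
dequeue()->4, []

Final queue: []


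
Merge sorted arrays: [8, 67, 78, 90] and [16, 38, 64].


Take 8 from A
Take 16 from B
Take 38 from B
Take 64 from B

Merged: [8, 16, 38, 64, 67, 78, 90]


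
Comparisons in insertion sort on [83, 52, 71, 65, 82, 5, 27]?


Algorithm: insertion sort
Input: [83, 52, 71, 65, 82, 5, 27]
Sorted: [5, 27, 52, 65, 71, 82, 83]

19


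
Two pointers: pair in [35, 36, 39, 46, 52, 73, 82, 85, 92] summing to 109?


lo=0(35)+hi=8(92)=127
lo=0(35)+hi=7(85)=120
lo=0(35)+hi=6(82)=117
lo=0(35)+hi=5(73)=108
lo=1(36)+hi=5(73)=109

Yes: 36+73=109


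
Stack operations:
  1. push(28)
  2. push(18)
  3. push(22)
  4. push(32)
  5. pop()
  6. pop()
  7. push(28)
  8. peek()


push(28) -> [28]
push(18) -> [28, 18]
push(22) -> [28, 18, 22]
push(32) -> [28, 18, 22, 32]
pop()->32, [28, 18, 22]
pop()->22, [28, 18]
push(28) -> [28, 18, 28]
peek()->28

Final stack: [28, 18, 28]


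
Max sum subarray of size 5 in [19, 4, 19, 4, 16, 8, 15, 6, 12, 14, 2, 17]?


[0:5]: 62
[1:6]: 51
[2:7]: 62
[3:8]: 49
[4:9]: 57
[5:10]: 55
[6:11]: 49
[7:12]: 51

Max: 62 at [0:5]


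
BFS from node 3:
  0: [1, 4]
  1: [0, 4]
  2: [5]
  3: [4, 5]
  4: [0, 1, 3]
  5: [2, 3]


Visit 3, enqueue [4, 5]
Visit 4, enqueue [0, 1]
Visit 5, enqueue [2]
Visit 0, enqueue []
Visit 1, enqueue []
Visit 2, enqueue []

BFS order: [3, 4, 5, 0, 1, 2]


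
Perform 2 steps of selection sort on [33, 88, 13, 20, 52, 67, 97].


Initial: [33, 88, 13, 20, 52, 67, 97]
Step 1: min=13 at 2
  Swap: [13, 88, 33, 20, 52, 67, 97]
Step 2: min=20 at 3
  Swap: [13, 20, 33, 88, 52, 67, 97]

After 2 steps: [13, 20, 33, 88, 52, 67, 97]


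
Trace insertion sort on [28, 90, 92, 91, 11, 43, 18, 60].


Initial: [28, 90, 92, 91, 11, 43, 18, 60]
Insert 90: [28, 90, 92, 91, 11, 43, 18, 60]
Insert 92: [28, 90, 92, 91, 11, 43, 18, 60]
Insert 91: [28, 90, 91, 92, 11, 43, 18, 60]
Insert 11: [11, 28, 90, 91, 92, 43, 18, 60]
Insert 43: [11, 28, 43, 90, 91, 92, 18, 60]
Insert 18: [11, 18, 28, 43, 90, 91, 92, 60]
Insert 60: [11, 18, 28, 43, 60, 90, 91, 92]

Sorted: [11, 18, 28, 43, 60, 90, 91, 92]


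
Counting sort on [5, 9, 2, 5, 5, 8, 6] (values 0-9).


Input: [5, 9, 2, 5, 5, 8, 6]
Counts: [0, 0, 1, 0, 0, 3, 1, 0, 1, 1]

Sorted: [2, 5, 5, 5, 6, 8, 9]


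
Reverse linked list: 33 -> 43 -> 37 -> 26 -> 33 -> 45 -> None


Step 1: curr=33, set curr.next=prev(None) | reversed so far: 33
Step 2: curr=43, set curr.next=prev(33) | reversed so far: 43 -> 33
Step 3: curr=37, set curr.next=prev(43) | reversed so far: 37 -> 43 -> 33
Step 4: curr=26, set curr.next=prev(37) | reversed so far: 26 -> 37 -> 43 -> 33
Step 5: curr=33, set curr.next=prev(26) | reversed so far: 33 -> 26 -> 37 -> 43 -> 33
Step 6: curr=45, set curr.next=prev(33) | reversed so far: 45 -> 33 -> 26 -> 37 -> 43 -> 33

45 -> 33 -> 26 -> 37 -> 43 -> 33 -> None


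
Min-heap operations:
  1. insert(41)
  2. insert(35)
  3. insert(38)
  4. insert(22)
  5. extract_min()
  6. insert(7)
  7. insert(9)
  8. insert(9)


insert(41) -> [41]
insert(35) -> [35, 41]
insert(38) -> [35, 41, 38]
insert(22) -> [22, 35, 38, 41]
extract_min()->22, [35, 41, 38]
insert(7) -> [7, 35, 38, 41]
insert(9) -> [7, 9, 38, 41, 35]
insert(9) -> [7, 9, 9, 41, 35, 38]

Final heap: [7, 9, 9, 41, 35, 38]


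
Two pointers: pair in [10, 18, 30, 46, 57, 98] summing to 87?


lo=0(10)+hi=5(98)=108
lo=0(10)+hi=4(57)=67
lo=1(18)+hi=4(57)=75
lo=2(30)+hi=4(57)=87

Yes: 30+57=87
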